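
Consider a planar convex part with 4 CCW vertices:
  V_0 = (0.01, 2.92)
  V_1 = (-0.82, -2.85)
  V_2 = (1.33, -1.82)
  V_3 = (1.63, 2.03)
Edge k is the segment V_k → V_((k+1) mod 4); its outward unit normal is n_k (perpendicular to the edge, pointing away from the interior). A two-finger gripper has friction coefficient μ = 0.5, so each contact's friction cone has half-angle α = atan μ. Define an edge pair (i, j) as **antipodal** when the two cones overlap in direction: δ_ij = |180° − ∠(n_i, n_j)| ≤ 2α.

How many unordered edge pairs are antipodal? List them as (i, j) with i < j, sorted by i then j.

α = atan 0.5 = 26.57°;  2α = 53.13°
n_0 = (-0.9898, +0.1424)
n_1 = (+0.4320, -0.9019)
n_2 = (+0.9970, -0.0777)
n_3 = (+0.4815, +0.8764)
  (0,1): δ = 56.22°  ·
  (0,2): δ = 3.73°  ✓
  (0,3): δ = 69.40°  ·
  (1,2): δ = 120.05°  ·
  (1,3): δ = 54.38°  ·
  (2,3): δ = 114.33°  ·
antipodal pairs: 1

count = 1; pairs: (0,2)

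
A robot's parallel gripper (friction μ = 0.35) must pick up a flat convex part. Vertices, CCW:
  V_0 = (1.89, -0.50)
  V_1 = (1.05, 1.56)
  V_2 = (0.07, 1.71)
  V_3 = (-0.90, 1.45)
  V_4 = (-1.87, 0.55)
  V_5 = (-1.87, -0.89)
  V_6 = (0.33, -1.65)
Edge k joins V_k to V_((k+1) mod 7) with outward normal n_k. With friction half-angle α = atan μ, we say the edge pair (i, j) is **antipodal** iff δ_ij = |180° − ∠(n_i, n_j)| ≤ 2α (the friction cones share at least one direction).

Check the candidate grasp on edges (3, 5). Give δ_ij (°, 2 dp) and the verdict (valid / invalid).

α = atan 0.35 = 19.29°;  2α = 38.58°
edge 3: e_3 = (-0.97, -0.90);  n_3 = (-0.6802, +0.7331)
edge 5: e_5 = (+2.20, -0.76);  n_5 = (-0.3265, -0.9452)
∠(n_3, n_5) = 118.09°
δ = |180° − 118.09°| = 61.91°
61.91° > 2α = 38.58°  →  invalid

δ = 61.91°, invalid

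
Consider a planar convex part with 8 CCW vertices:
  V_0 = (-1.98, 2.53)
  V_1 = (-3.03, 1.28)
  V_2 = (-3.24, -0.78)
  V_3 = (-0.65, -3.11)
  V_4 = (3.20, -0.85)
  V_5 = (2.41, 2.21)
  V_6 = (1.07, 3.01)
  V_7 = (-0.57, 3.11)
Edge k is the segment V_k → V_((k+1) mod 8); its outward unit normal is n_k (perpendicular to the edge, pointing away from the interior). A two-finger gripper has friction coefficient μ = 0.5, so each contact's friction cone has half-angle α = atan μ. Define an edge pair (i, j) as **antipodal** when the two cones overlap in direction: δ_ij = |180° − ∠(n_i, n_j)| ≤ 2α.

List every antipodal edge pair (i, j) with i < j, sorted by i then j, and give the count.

α = atan 0.5 = 26.57°;  2α = 53.13°
n_0 = (-0.7657, +0.6432)
n_1 = (-0.9948, +0.1014)
n_2 = (-0.6688, -0.7434)
n_3 = (+0.5062, -0.8624)
n_4 = (+0.9683, +0.2500)
n_5 = (+0.5126, +0.8586)
n_6 = (+0.0609, +0.9981)
n_7 = (-0.3804, +0.9248)
  (0,1): δ = 145.79°  ·
  (0,2): δ = 91.94°  ·
  (0,3): δ = 19.56°  ✓
  (0,4): δ = 54.51°  ·
  (0,5): δ = 99.19°  ·
  (0,6): δ = 126.54°  ·
  (0,7): δ = 152.39°  ·
  (1,2): δ = 126.15°  ·
  (1,3): δ = 53.77°  ·
  (1,4): δ = 20.30°  ✓
  (1,5): δ = 64.98°  ·
  (1,6): δ = 92.33°  ·
  (1,7): δ = 118.18°  ·
  (2,3): δ = 107.61°  ·
  (2,4): δ = 33.55°  ✓
  (2,5): δ = 11.14°  ✓
  (2,6): δ = 38.49°  ✓
  (2,7): δ = 64.33°  ·
  (3,4): δ = 105.94°  ·
  (3,5): δ = 61.25°  ·
  (3,6): δ = 33.90°  ✓
  (3,7): δ = 8.05°  ✓
  (4,5): δ = 135.31°  ·
  (4,6): δ = 107.97°  ·
  (4,7): δ = 82.12°  ·
  (5,6): δ = 152.65°  ·
  (5,7): δ = 126.80°  ·
  (6,7): δ = 154.15°  ·
antipodal pairs: 7

count = 7; pairs: (0,3), (1,4), (2,4), (2,5), (2,6), (3,6), (3,7)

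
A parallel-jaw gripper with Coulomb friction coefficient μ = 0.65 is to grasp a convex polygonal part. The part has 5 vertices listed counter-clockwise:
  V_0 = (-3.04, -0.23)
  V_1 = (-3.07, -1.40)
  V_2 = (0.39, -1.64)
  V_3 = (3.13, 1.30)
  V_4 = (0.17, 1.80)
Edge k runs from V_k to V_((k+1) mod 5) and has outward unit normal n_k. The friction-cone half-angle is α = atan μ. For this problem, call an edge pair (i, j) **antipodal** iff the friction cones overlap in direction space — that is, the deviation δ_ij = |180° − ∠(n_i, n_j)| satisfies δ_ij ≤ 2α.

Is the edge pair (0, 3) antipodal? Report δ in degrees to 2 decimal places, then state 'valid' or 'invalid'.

δ = 81.88°, invalid

α = atan 0.65 = 33.02°;  2α = 66.05°
edge 0: e_0 = (-0.03, -1.17);  n_0 = (-0.9997, +0.0256)
edge 3: e_3 = (-2.96, +0.50);  n_3 = (+0.1666, +0.9860)
∠(n_0, n_3) = 98.12°
δ = |180° − 98.12°| = 81.88°
81.88° > 2α = 66.05°  →  invalid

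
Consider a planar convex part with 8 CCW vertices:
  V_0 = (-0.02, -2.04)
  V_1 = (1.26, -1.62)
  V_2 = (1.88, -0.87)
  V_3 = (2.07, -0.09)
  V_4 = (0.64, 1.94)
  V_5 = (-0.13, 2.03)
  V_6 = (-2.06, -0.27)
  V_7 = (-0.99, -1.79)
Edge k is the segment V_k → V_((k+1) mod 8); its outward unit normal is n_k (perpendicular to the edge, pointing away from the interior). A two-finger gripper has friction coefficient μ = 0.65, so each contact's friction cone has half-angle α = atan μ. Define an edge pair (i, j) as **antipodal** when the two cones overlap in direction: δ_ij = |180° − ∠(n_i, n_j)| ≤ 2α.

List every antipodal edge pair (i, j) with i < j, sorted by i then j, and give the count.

count = 11; pairs: (0,4), (0,5), (1,4), (1,5), (2,5), (2,6), (3,6), (3,7), (4,6), (4,7), (5,7)

α = atan 0.65 = 33.02°;  2α = 66.05°
n_0 = (+0.3118, -0.9502)
n_1 = (+0.7707, -0.6371)
n_2 = (+0.9716, -0.2367)
n_3 = (+0.8175, +0.5759)
n_4 = (+0.1161, +0.9932)
n_5 = (-0.7660, +0.6428)
n_6 = (-0.8177, -0.5756)
n_7 = (-0.2496, -0.9684)
  (0,1): δ = 147.75°  ·
  (0,2): δ = 121.86°  ·
  (0,3): δ = 73.00°  ·
  (0,4): δ = 24.83°  ✓
  (0,5): δ = 31.83°  ✓
  (0,6): δ = 106.98°  ·
  (0,7): δ = 147.38°  ·
  (1,2): δ = 154.11°  ·
  (1,3): δ = 105.26°  ·
  (1,4): δ = 57.09°  ✓
  (1,5): δ = 0.42°  ✓
  (1,6): δ = 74.72°  ·
  (1,7): δ = 115.13°  ·
  (2,3): δ = 131.15°  ·
  (2,4): δ = 82.98°  ·
  (2,5): δ = 26.31°  ✓
  (2,6): δ = 48.83°  ✓
  (2,7): δ = 89.24°  ·
  (3,4): δ = 131.83°  ·
  (3,5): δ = 75.16°  ·
  (3,6): δ = 0.02°  ✓
  (3,7): δ = 40.39°  ✓
  (4,5): δ = 123.33°  ·
  (4,6): δ = 48.19°  ✓
  (4,7): δ = 7.79°  ✓
  (5,6): δ = 104.86°  ·
  (5,7): δ = 64.45°  ✓
  (6,7): δ = 139.60°  ·
antipodal pairs: 11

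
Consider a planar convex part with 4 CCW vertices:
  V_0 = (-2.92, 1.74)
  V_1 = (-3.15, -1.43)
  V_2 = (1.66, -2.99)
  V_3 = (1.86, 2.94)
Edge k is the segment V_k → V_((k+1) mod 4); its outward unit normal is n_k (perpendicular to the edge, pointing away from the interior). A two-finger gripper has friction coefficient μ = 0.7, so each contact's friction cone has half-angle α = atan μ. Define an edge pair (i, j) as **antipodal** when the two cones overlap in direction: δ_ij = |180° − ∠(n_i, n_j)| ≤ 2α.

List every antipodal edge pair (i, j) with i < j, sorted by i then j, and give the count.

α = atan 0.7 = 34.99°;  2α = 69.98°
n_0 = (-0.9974, +0.0724)
n_1 = (-0.3085, -0.9512)
n_2 = (+0.9994, -0.0337)
n_3 = (-0.2435, +0.9699)
  (0,1): δ = 103.82°  ·
  (0,2): δ = 2.22°  ✓
  (0,3): δ = 108.24°  ·
  (1,2): δ = 73.96°  ·
  (1,3): δ = 32.06°  ✓
  (2,3): δ = 73.98°  ·
antipodal pairs: 2

count = 2; pairs: (0,2), (1,3)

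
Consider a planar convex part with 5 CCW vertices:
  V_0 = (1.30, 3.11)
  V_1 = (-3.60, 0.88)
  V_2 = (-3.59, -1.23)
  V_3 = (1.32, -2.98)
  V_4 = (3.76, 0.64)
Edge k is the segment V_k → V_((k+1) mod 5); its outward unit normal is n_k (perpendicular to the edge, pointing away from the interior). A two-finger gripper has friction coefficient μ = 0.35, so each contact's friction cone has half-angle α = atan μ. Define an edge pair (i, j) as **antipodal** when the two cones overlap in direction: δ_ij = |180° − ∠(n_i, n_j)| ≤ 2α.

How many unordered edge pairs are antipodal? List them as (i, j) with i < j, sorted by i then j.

α = atan 0.35 = 19.29°;  2α = 38.58°
n_0 = (-0.4142, +0.9102)
n_1 = (-1.0000, -0.0047)
n_2 = (-0.3357, -0.9420)
n_3 = (+0.8292, -0.5589)
n_4 = (+0.7085, +0.7057)
  (0,1): δ = 114.20°  ·
  (0,2): δ = 44.09°  ·
  (0,3): δ = 31.55°  ✓
  (0,4): δ = 110.41°  ·
  (1,2): δ = 109.89°  ·
  (1,3): δ = 34.25°  ✓
  (1,4): δ = 44.61°  ·
  (2,3): δ = 104.36°  ·
  (2,4): δ = 25.50°  ✓
  (3,4): δ = 101.13°  ·
antipodal pairs: 3

count = 3; pairs: (0,3), (1,3), (2,4)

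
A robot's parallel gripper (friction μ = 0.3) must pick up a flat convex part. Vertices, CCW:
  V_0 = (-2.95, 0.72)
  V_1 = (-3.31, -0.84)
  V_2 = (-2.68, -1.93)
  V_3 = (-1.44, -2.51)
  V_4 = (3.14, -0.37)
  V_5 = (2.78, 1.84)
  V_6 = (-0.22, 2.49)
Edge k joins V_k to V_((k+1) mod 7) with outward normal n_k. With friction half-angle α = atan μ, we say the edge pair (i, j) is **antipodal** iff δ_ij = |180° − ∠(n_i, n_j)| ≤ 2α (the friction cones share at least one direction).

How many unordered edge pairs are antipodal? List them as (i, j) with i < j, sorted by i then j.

count = 4; pairs: (0,4), (1,4), (2,5), (3,6)

α = atan 0.3 = 16.70°;  2α = 33.40°
n_0 = (-0.9744, +0.2249)
n_1 = (-0.8658, -0.5004)
n_2 = (-0.4237, -0.9058)
n_3 = (+0.4233, -0.9060)
n_4 = (+0.9870, +0.1608)
n_5 = (+0.2118, +0.9773)
n_6 = (-0.5440, +0.8391)
  (0,1): δ = 136.98°  ·
  (0,2): δ = 102.07°  ·
  (0,3): δ = 51.96°  ·
  (0,4): δ = 22.25°  ✓
  (0,5): δ = 90.77°  ·
  (0,6): δ = 135.95°  ·
  (1,2): δ = 145.09°  ·
  (1,3): δ = 94.98°  ·
  (1,4): δ = 20.78°  ✓
  (1,5): δ = 47.75°  ·
  (1,6): δ = 92.93°  ·
  (2,3): δ = 129.89°  ·
  (2,4): δ = 55.68°  ·
  (2,5): δ = 12.84°  ✓
  (2,6): δ = 58.02°  ·
  (3,4): δ = 105.79°  ·
  (3,5): δ = 37.27°  ·
  (3,6): δ = 7.91°  ✓
  (4,5): δ = 111.48°  ·
  (4,6): δ = 66.29°  ·
  (5,6): δ = 134.82°  ·
antipodal pairs: 4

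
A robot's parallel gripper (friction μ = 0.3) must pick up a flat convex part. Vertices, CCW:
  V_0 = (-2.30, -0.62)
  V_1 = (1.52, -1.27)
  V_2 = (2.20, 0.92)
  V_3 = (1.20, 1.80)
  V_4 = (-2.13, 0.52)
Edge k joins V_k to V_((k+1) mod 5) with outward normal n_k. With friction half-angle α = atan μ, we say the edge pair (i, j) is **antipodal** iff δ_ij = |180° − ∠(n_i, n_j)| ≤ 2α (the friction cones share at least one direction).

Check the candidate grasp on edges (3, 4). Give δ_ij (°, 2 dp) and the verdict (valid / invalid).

δ = 119.51°, invalid

α = atan 0.3 = 16.70°;  2α = 33.40°
edge 3: e_3 = (-3.33, -1.28);  n_3 = (-0.3588, +0.9334)
edge 4: e_4 = (-0.17, -1.14);  n_4 = (-0.9891, +0.1475)
∠(n_3, n_4) = 60.49°
δ = |180° − 60.49°| = 119.51°
119.51° > 2α = 33.40°  →  invalid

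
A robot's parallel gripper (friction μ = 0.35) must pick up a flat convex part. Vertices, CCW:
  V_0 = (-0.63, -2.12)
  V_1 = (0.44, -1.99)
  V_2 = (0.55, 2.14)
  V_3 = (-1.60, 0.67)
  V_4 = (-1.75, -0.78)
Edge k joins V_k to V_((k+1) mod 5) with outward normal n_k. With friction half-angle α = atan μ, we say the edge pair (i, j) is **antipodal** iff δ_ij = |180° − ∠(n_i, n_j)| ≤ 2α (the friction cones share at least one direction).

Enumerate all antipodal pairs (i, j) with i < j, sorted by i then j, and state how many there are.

count = 2; pairs: (0,2), (1,3)

α = atan 0.35 = 19.29°;  2α = 38.58°
n_0 = (+0.1206, -0.9927)
n_1 = (+0.9996, -0.0266)
n_2 = (-0.5644, +0.8255)
n_3 = (-0.9947, +0.1029)
n_4 = (-0.7673, -0.6413)
  (0,1): δ = 98.45°  ·
  (0,2): δ = 27.43°  ✓
  (0,3): δ = 77.17°  ·
  (0,4): δ = 122.96°  ·
  (1,2): δ = 54.11°  ·
  (1,3): δ = 4.38°  ✓
  (1,4): δ = 41.42°  ·
  (2,3): δ = 130.27°  ·
  (2,4): δ = 84.47°  ·
  (3,4): δ = 134.20°  ·
antipodal pairs: 2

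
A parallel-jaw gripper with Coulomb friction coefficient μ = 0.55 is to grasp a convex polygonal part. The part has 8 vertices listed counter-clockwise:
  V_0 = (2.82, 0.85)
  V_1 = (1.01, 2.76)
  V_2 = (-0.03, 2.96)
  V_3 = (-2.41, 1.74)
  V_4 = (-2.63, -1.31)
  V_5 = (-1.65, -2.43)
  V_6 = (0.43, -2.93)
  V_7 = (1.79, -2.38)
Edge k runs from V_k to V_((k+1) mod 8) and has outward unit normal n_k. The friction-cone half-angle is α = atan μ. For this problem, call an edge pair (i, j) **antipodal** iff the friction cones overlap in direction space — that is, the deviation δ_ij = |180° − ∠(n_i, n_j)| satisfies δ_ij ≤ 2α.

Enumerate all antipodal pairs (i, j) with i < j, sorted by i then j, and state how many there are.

count = 10; pairs: (0,3), (0,4), (0,5), (1,4), (1,5), (1,6), (2,5), (2,6), (2,7), (3,7)

α = atan 0.55 = 28.81°;  2α = 57.62°
n_0 = (+0.7259, +0.6879)
n_1 = (+0.1888, +0.9820)
n_2 = (-0.4562, +0.8899)
n_3 = (-0.9974, +0.0719)
n_4 = (-0.7526, -0.6585)
n_5 = (-0.2337, -0.9723)
n_6 = (+0.3749, -0.9271)
n_7 = (+0.9527, -0.3038)
  (0,1): δ = 144.35°  ·
  (0,2): δ = 106.32°  ·
  (0,3): δ = 47.59°  ✓
  (0,4): δ = 2.27°  ✓
  (0,5): δ = 33.02°  ✓
  (0,6): δ = 68.56°  ·
  (0,7): δ = 118.85°  ·
  (1,2): δ = 141.97°  ·
  (1,3): δ = 83.24°  ·
  (1,4): δ = 37.93°  ✓
  (1,5): δ = 2.63°  ✓
  (1,6): δ = 32.90°  ✓
  (1,7): δ = 83.20°  ·
  (2,3): δ = 121.27°  ·
  (2,4): δ = 75.95°  ·
  (2,5): δ = 40.66°  ✓
  (2,6): δ = 5.12°  ✓
  (2,7): δ = 45.17°  ✓
  (3,4): δ = 134.69°  ·
  (3,5): δ = 99.39°  ·
  (3,6): δ = 63.86°  ·
  (3,7): δ = 13.56°  ✓
  (4,5): δ = 144.70°  ·
  (4,6): δ = 109.17°  ·
  (4,7): δ = 58.87°  ·
  (5,6): δ = 144.46°  ·
  (5,7): δ = 94.17°  ·
  (6,7): δ = 129.71°  ·
antipodal pairs: 10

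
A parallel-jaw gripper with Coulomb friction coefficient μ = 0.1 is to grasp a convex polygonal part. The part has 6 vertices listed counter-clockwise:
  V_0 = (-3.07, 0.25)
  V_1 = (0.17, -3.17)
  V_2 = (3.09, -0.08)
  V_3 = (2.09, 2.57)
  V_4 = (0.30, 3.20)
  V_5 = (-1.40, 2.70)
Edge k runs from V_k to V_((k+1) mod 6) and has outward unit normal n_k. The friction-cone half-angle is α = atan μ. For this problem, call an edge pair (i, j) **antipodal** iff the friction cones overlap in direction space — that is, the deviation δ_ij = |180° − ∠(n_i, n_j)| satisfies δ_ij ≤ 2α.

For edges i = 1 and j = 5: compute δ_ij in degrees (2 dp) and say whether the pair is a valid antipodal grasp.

δ = 9.10°, valid

α = atan 0.1 = 5.71°;  2α = 11.42°
edge 1: e_1 = (+2.92, +3.09);  n_1 = (+0.7268, -0.6868)
edge 5: e_5 = (-1.67, -2.45);  n_5 = (-0.8263, +0.5632)
∠(n_1, n_5) = 170.90°
δ = |180° − 170.90°| = 9.10°
9.10° ≤ 2α = 11.42°  →  valid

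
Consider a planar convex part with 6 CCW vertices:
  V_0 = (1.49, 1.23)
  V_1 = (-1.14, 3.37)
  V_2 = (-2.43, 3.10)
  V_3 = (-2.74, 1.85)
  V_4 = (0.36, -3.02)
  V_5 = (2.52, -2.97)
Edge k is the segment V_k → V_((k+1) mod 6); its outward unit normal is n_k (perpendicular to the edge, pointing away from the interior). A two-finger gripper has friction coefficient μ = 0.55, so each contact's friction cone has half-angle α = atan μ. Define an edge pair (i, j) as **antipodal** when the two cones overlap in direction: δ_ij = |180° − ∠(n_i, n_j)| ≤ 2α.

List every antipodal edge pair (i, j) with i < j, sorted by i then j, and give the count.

α = atan 0.55 = 28.81°;  2α = 57.62°
n_0 = (+0.6311, +0.7757)
n_1 = (-0.2049, +0.9788)
n_2 = (-0.9706, +0.2407)
n_3 = (-0.8436, -0.5370)
n_4 = (+0.0231, -0.9997)
n_5 = (+0.9712, +0.2382)
  (0,1): δ = 129.04°  ·
  (0,2): δ = 64.79°  ·
  (0,3): δ = 18.39°  ✓
  (0,4): δ = 40.46°  ✓
  (0,5): δ = 142.91°  ·
  (1,2): δ = 115.75°  ·
  (1,3): δ = 69.34°  ·
  (1,4): δ = 10.50°  ✓
  (1,5): δ = 91.96°  ·
  (2,3): δ = 133.59°  ·
  (2,4): δ = 74.75°  ·
  (2,5): δ = 27.71°  ✓
  (3,4): δ = 121.15°  ·
  (3,5): δ = 18.70°  ✓
  (4,5): δ = 77.55°  ·
antipodal pairs: 5

count = 5; pairs: (0,3), (0,4), (1,4), (2,5), (3,5)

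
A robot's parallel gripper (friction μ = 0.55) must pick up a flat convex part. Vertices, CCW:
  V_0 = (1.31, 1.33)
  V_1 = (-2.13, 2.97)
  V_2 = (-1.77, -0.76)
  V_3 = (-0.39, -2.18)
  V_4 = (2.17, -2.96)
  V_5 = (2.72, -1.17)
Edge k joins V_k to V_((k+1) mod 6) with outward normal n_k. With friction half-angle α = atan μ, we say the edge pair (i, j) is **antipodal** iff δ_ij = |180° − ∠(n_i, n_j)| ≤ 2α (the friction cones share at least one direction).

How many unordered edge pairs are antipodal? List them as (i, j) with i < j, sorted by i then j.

count = 6; pairs: (0,2), (0,3), (1,4), (1,5), (2,5), (3,5)

α = atan 0.55 = 28.81°;  2α = 57.62°
n_0 = (+0.4303, +0.9027)
n_1 = (-0.9954, -0.0961)
n_2 = (-0.7171, -0.6969)
n_3 = (-0.2915, -0.9566)
n_4 = (+0.9559, -0.2937)
n_5 = (+0.8710, +0.4913)
  (0,1): δ = 59.00°  ·
  (0,2): δ = 20.33°  ✓
  (0,3): δ = 8.54°  ✓
  (0,4): δ = 98.41°  ·
  (0,5): δ = 144.91°  ·
  (1,2): δ = 141.33°  ·
  (1,3): δ = 112.46°  ·
  (1,4): δ = 22.59°  ✓
  (1,5): δ = 23.91°  ✓
  (2,3): δ = 151.13°  ·
  (2,4): δ = 61.26°  ·
  (2,5): δ = 14.76°  ✓
  (3,4): δ = 90.13°  ·
  (3,5): δ = 43.63°  ✓
  (4,5): δ = 133.50°  ·
antipodal pairs: 6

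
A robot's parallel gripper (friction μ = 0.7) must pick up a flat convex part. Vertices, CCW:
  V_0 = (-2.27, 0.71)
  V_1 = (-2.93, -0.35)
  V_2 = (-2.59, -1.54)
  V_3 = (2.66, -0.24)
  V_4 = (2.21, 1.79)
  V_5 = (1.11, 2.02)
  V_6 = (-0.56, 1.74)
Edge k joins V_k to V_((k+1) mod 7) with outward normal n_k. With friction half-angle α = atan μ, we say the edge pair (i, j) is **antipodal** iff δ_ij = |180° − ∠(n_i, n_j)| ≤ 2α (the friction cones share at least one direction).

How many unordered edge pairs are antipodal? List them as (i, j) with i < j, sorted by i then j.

count = 7; pairs: (0,2), (0,3), (1,3), (1,4), (2,4), (2,5), (2,6)

α = atan 0.7 = 34.99°;  2α = 69.98°
n_0 = (-0.8489, +0.5286)
n_1 = (-0.9615, -0.2747)
n_2 = (+0.2404, -0.9707)
n_3 = (+0.9763, +0.2164)
n_4 = (+0.2047, +0.9788)
n_5 = (-0.1654, +0.9862)
n_6 = (-0.5160, +0.8566)
  (0,1): δ = 132.15°  ·
  (0,2): δ = 44.18°  ✓
  (0,3): δ = 44.41°  ✓
  (0,4): δ = 110.10°  ·
  (0,5): δ = 131.43°  ·
  (0,6): δ = 152.97°  ·
  (1,2): δ = 92.04°  ·
  (1,3): δ = 3.45°  ✓
  (1,4): δ = 62.24°  ✓
  (1,5): δ = 83.57°  ·
  (1,6): δ = 105.12°  ·
  (2,3): δ = 91.41°  ·
  (2,4): δ = 25.72°  ✓
  (2,5): δ = 4.39°  ✓
  (2,6): δ = 17.15°  ✓
  (3,4): δ = 114.31°  ·
  (3,5): δ = 92.98°  ·
  (3,6): δ = 71.44°  ·
  (4,5): δ = 158.67°  ·
  (4,6): δ = 137.13°  ·
  (5,6): δ = 158.46°  ·
antipodal pairs: 7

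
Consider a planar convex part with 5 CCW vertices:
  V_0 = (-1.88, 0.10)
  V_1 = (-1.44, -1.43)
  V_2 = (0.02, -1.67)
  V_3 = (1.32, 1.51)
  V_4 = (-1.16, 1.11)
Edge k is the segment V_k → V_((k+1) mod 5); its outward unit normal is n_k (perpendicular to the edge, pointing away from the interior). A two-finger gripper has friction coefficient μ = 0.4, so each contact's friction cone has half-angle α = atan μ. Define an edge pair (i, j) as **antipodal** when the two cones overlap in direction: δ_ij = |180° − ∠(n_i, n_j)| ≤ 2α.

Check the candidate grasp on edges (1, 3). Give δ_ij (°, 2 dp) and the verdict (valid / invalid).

δ = 18.50°, valid

α = atan 0.4 = 21.80°;  2α = 43.60°
edge 1: e_1 = (+1.46, -0.24);  n_1 = (-0.1622, -0.9868)
edge 3: e_3 = (-2.48, -0.40);  n_3 = (-0.1592, +0.9872)
∠(n_1, n_3) = 161.50°
δ = |180° − 161.50°| = 18.50°
18.50° ≤ 2α = 43.60°  →  valid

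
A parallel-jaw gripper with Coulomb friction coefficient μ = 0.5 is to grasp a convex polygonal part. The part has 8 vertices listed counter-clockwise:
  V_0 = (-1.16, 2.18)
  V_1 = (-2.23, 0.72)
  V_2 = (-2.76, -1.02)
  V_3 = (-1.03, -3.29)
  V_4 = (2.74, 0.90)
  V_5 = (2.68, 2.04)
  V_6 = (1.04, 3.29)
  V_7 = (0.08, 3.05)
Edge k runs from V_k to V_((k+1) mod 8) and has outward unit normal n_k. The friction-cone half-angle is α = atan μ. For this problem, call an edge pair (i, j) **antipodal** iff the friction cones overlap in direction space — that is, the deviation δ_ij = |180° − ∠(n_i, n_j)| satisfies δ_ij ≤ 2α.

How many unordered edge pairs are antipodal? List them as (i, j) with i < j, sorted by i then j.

count = 8; pairs: (0,3), (0,4), (1,3), (1,4), (2,4), (2,5), (3,6), (3,7)

α = atan 0.5 = 26.57°;  2α = 53.13°
n_0 = (-0.8066, +0.5911)
n_1 = (-0.9566, +0.2914)
n_2 = (-0.7954, -0.6061)
n_3 = (+0.7434, -0.6689)
n_4 = (+0.9986, +0.0526)
n_5 = (+0.6062, +0.7953)
n_6 = (-0.2425, +0.9701)
n_7 = (-0.5743, +0.8186)
  (0,1): δ = 160.70°  ·
  (0,2): δ = 106.45°  ·
  (0,3): δ = 5.74°  ✓
  (0,4): δ = 39.25°  ✓
  (0,5): δ = 88.92°  ·
  (0,6): δ = 140.27°  ·
  (0,7): δ = 161.29°  ·
  (1,2): δ = 125.75°  ·
  (1,3): δ = 25.04°  ✓
  (1,4): δ = 19.95°  ✓
  (1,5): δ = 69.63°  ·
  (1,6): δ = 120.98°  ·
  (1,7): δ = 141.99°  ·
  (2,3): δ = 79.29°  ·
  (2,4): δ = 34.30°  ✓
  (2,5): δ = 15.37°  ✓
  (2,6): δ = 66.72°  ·
  (2,7): δ = 87.74°  ·
  (3,4): δ = 135.01°  ·
  (3,5): δ = 85.33°  ·
  (3,6): δ = 33.98°  ✓
  (3,7): δ = 12.97°  ✓
  (4,5): δ = 130.33°  ·
  (4,6): δ = 78.98°  ·
  (4,7): δ = 57.96°  ·
  (5,6): δ = 128.65°  ·
  (5,7): δ = 107.63°  ·
  (6,7): δ = 158.98°  ·
antipodal pairs: 8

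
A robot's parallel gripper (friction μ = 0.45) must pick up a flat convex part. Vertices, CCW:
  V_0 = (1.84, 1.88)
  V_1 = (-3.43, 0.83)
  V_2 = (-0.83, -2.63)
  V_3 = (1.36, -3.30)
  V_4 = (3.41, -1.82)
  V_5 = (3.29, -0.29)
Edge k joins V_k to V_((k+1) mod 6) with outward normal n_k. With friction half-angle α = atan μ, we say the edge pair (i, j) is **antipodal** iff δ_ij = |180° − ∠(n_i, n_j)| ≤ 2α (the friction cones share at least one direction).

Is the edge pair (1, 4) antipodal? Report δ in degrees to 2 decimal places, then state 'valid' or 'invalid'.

α = atan 0.45 = 24.23°;  2α = 48.46°
edge 1: e_1 = (+2.60, -3.46);  n_1 = (-0.7994, -0.6007)
edge 4: e_4 = (-0.12, +1.53);  n_4 = (+0.9969, +0.0782)
∠(n_1, n_4) = 147.56°
δ = |180° − 147.56°| = 32.44°
32.44° ≤ 2α = 48.46°  →  valid

δ = 32.44°, valid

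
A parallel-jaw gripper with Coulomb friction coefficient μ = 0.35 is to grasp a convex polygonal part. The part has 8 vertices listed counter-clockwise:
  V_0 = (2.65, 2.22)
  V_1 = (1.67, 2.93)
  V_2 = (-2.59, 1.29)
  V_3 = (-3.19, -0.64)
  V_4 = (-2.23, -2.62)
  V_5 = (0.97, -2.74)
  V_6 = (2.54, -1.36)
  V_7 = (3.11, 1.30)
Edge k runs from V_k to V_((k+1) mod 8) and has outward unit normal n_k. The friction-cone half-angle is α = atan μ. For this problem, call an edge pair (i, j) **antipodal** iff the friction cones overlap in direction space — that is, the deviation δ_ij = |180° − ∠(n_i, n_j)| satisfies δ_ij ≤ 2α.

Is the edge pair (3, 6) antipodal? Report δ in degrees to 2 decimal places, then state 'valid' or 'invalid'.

α = atan 0.35 = 19.29°;  2α = 38.58°
edge 3: e_3 = (+0.96, -1.98);  n_3 = (-0.8998, -0.4363)
edge 6: e_6 = (+0.57, +2.66);  n_6 = (+0.9778, -0.2095)
∠(n_3, n_6) = 142.04°
δ = |180° − 142.04°| = 37.96°
37.96° ≤ 2α = 38.58°  →  valid

δ = 37.96°, valid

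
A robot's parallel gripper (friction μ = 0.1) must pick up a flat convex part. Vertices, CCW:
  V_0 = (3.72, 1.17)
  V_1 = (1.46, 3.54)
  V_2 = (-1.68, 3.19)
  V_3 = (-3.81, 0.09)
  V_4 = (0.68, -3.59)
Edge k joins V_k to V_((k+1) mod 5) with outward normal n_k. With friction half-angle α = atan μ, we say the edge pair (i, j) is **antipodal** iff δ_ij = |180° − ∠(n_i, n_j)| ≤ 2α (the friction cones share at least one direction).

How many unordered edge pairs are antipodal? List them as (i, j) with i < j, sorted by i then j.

α = atan 0.1 = 5.71°;  2α = 11.42°
n_0 = (+0.7237, +0.6901)
n_1 = (-0.1108, +0.9938)
n_2 = (-0.8242, +0.5663)
n_3 = (-0.6339, -0.7734)
n_4 = (+0.8428, -0.5382)
  (0,1): δ = 127.28°  ·
  (0,2): δ = 78.13°  ·
  (0,3): δ = 7.02°  ✓
  (0,4): δ = 103.80°  ·
  (1,2): δ = 130.85°  ·
  (1,3): δ = 45.70°  ·
  (1,4): δ = 51.08°  ·
  (2,3): δ = 94.85°  ·
  (2,4): δ = 1.93°  ✓
  (3,4): δ = 83.23°  ·
antipodal pairs: 2

count = 2; pairs: (0,3), (2,4)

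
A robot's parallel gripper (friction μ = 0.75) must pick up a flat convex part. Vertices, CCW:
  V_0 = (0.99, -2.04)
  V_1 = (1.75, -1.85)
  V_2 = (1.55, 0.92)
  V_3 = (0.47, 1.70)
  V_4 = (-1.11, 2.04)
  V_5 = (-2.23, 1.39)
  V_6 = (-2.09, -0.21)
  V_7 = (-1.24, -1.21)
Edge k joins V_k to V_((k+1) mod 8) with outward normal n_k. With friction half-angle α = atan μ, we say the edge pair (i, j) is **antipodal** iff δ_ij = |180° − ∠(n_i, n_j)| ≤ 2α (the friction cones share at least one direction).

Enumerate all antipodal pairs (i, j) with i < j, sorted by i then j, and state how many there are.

count = 14; pairs: (0,2), (0,3), (0,4), (1,4), (1,5), (1,6), (1,7), (2,5), (2,6), (2,7), (3,5), (3,6), (3,7), (4,7)

α = atan 0.75 = 36.87°;  2α = 73.74°
n_0 = (+0.2425, -0.9701)
n_1 = (+0.9974, +0.0720)
n_2 = (+0.5855, +0.8107)
n_3 = (+0.2104, +0.9776)
n_4 = (-0.5019, +0.8649)
n_5 = (-0.9962, -0.0872)
n_6 = (-0.7619, -0.6476)
n_7 = (-0.3488, -0.9372)
  (0,1): δ = 99.91°  ·
  (0,2): δ = 49.87°  ✓
  (0,3): δ = 26.18°  ✓
  (0,4): δ = 16.09°  ✓
  (0,5): δ = 80.96°  ·
  (0,6): δ = 116.33°  ·
  (0,7): δ = 145.55°  ·
  (1,2): δ = 129.97°  ·
  (1,3): δ = 106.27°  ·
  (1,4): δ = 64.00°  ✓
  (1,5): δ = 0.87°  ✓
  (1,6): δ = 36.23°  ✓
  (1,7): δ = 65.46°  ✓
  (2,3): δ = 156.31°  ·
  (2,4): δ = 114.03°  ·
  (2,5): δ = 49.16°  ✓
  (2,6): δ = 13.80°  ✓
  (2,7): δ = 15.42°  ✓
  (3,4): δ = 137.73°  ·
  (3,5): δ = 72.86°  ✓
  (3,6): δ = 37.49°  ✓
  (3,7): δ = 8.27°  ✓
  (4,5): δ = 115.13°  ·
  (4,6): δ = 79.76°  ·
  (4,7): δ = 50.54°  ✓
  (5,6): δ = 144.64°  ·
  (5,7): δ = 115.42°  ·
  (6,7): δ = 150.78°  ·
antipodal pairs: 14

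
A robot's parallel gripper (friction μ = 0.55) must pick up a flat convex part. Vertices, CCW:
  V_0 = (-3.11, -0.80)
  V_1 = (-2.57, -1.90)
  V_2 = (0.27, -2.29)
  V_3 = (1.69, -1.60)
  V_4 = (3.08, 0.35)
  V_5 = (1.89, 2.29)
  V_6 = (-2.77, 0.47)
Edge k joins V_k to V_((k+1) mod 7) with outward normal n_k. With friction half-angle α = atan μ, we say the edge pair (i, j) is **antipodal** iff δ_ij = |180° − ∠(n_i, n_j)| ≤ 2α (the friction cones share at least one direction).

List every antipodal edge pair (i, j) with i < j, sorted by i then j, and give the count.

α = atan 0.55 = 28.81°;  2α = 57.62°
n_0 = (-0.8977, -0.4407)
n_1 = (-0.1360, -0.9907)
n_2 = (+0.4371, -0.8994)
n_3 = (+0.8143, -0.5804)
n_4 = (+0.8524, +0.5229)
n_5 = (-0.3638, +0.9315)
n_6 = (-0.9660, +0.2586)
  (0,1): δ = 123.97°  ·
  (0,2): δ = 90.23°  ·
  (0,3): δ = 61.63°  ·
  (0,4): δ = 5.38°  ✓
  (0,5): δ = 85.19°  ·
  (0,6): δ = 138.87°  ·
  (1,2): δ = 146.26°  ·
  (1,3): δ = 117.66°  ·
  (1,4): δ = 50.66°  ✓
  (1,5): δ = 29.15°  ✓
  (1,6): δ = 82.83°  ·
  (2,3): δ = 151.40°  ·
  (2,4): δ = 84.39°  ·
  (2,5): δ = 4.58°  ✓
  (2,6): δ = 49.10°  ✓
  (3,4): δ = 112.99°  ·
  (3,5): δ = 33.18°  ✓
  (3,6): δ = 20.49°  ✓
  (4,5): δ = 100.19°  ·
  (4,6): δ = 46.51°  ✓
  (5,6): δ = 126.32°  ·
antipodal pairs: 8

count = 8; pairs: (0,4), (1,4), (1,5), (2,5), (2,6), (3,5), (3,6), (4,6)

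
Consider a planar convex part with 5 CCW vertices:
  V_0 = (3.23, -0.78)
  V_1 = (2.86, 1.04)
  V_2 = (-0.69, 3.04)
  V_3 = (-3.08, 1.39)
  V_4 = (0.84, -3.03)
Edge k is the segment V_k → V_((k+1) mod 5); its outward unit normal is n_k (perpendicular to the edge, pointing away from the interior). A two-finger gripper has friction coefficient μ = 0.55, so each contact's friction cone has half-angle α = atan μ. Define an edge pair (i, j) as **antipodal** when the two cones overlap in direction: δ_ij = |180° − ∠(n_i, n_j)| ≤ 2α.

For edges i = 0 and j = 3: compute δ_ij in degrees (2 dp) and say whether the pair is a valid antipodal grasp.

δ = 30.08°, valid

α = atan 0.55 = 28.81°;  2α = 57.62°
edge 0: e_0 = (-0.37, +1.82);  n_0 = (+0.9800, +0.1992)
edge 3: e_3 = (+3.92, -4.42);  n_3 = (-0.7482, -0.6635)
∠(n_0, n_3) = 149.92°
δ = |180° − 149.92°| = 30.08°
30.08° ≤ 2α = 57.62°  →  valid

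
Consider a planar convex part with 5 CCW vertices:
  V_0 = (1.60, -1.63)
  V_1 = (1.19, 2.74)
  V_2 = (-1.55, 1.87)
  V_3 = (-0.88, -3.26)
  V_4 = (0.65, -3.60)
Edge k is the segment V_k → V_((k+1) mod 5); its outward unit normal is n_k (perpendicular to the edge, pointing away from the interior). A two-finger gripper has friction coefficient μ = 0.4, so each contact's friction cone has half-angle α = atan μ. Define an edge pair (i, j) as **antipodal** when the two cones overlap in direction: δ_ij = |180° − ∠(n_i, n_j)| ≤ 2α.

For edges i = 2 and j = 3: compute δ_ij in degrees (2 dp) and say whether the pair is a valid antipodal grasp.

α = atan 0.4 = 21.80°;  2α = 43.60°
edge 2: e_2 = (+0.67, -5.13);  n_2 = (-0.9916, -0.1295)
edge 3: e_3 = (+1.53, -0.34);  n_3 = (-0.2169, -0.9762)
∠(n_2, n_3) = 70.03°
δ = |180° − 70.03°| = 109.97°
109.97° > 2α = 43.60°  →  invalid

δ = 109.97°, invalid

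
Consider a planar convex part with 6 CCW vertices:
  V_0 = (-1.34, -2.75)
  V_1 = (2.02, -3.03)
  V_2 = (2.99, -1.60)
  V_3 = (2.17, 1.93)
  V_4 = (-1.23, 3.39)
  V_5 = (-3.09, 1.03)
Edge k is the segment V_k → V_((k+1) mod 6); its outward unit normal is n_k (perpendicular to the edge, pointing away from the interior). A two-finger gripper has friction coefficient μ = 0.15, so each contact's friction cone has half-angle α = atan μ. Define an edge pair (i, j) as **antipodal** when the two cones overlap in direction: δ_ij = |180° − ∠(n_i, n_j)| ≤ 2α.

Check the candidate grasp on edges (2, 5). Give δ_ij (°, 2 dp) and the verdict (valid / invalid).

δ = 11.76°, valid

α = atan 0.15 = 8.53°;  2α = 17.06°
edge 2: e_2 = (-0.82, +3.53);  n_2 = (+0.9741, +0.2263)
edge 5: e_5 = (+1.75, -3.78);  n_5 = (-0.9075, -0.4201)
∠(n_2, n_5) = 168.24°
δ = |180° − 168.24°| = 11.76°
11.76° ≤ 2α = 17.06°  →  valid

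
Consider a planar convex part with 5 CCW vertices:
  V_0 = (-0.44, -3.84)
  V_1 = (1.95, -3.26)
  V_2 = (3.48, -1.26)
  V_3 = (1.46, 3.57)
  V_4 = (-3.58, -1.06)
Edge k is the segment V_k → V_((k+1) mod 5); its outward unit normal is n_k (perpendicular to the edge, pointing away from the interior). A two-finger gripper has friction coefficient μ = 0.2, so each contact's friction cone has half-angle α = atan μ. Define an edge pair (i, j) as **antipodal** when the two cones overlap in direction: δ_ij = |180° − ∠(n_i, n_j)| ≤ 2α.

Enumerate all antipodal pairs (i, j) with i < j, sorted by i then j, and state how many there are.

count = 1; pairs: (1,3)

α = atan 0.2 = 11.31°;  2α = 22.62°
n_0 = (+0.2358, -0.9718)
n_1 = (+0.7942, -0.6076)
n_2 = (+0.9226, +0.3858)
n_3 = (-0.6765, +0.7364)
n_4 = (-0.6629, -0.7487)
  (0,1): δ = 141.06°  ·
  (0,2): δ = 80.95°  ·
  (0,3): δ = 28.93°  ·
  (0,4): δ = 124.84°  ·
  (1,2): δ = 119.89°  ·
  (1,3): δ = 10.01°  ✓
  (1,4): δ = 85.90°  ·
  (2,3): δ = 70.12°  ·
  (2,4): δ = 25.78°  ·
  (3,4): δ = 84.09°  ·
antipodal pairs: 1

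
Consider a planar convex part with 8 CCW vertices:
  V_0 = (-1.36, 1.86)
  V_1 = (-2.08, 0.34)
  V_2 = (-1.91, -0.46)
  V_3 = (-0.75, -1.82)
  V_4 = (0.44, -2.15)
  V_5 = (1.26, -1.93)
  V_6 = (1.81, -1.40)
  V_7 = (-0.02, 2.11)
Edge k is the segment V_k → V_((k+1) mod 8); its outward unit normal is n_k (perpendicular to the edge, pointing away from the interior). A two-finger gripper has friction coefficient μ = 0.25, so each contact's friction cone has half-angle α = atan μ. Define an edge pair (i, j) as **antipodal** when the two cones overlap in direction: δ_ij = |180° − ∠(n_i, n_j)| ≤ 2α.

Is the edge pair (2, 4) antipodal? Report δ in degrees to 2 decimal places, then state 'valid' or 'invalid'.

δ = 115.44°, invalid

α = atan 0.25 = 14.04°;  2α = 28.07°
edge 2: e_2 = (+1.16, -1.36);  n_2 = (-0.7608, -0.6489)
edge 4: e_4 = (+0.82, +0.22);  n_4 = (+0.2591, -0.9658)
∠(n_2, n_4) = 64.56°
δ = |180° − 64.56°| = 115.44°
115.44° > 2α = 28.07°  →  invalid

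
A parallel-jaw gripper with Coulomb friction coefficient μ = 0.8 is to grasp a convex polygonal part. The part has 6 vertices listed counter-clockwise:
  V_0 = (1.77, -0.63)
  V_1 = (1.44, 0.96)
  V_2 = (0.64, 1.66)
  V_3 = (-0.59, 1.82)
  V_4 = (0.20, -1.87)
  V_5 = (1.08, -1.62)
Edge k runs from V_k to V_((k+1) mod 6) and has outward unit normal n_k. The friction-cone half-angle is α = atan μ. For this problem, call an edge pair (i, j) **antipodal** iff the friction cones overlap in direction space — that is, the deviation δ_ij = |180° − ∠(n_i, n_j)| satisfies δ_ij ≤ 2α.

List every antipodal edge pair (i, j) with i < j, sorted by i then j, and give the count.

count = 7; pairs: (0,3), (1,3), (1,4), (2,3), (2,4), (2,5), (3,5)

α = atan 0.8 = 38.66°;  2α = 77.32°
n_0 = (+0.9791, +0.2032)
n_1 = (+0.6585, +0.7526)
n_2 = (+0.1290, +0.9916)
n_3 = (-0.9778, -0.2093)
n_4 = (+0.2733, -0.9619)
n_5 = (+0.8204, -0.5718)
  (0,1): δ = 142.91°  ·
  (0,2): δ = 109.14°  ·
  (0,3): δ = 0.36°  ✓
  (0,4): δ = 94.13°  ·
  (0,5): δ = 133.40°  ·
  (1,2): δ = 146.23°  ·
  (1,3): δ = 36.73°  ✓
  (1,4): δ = 57.05°  ✓
  (1,5): δ = 96.31°  ·
  (2,3): δ = 70.50°  ✓
  (2,4): δ = 23.27°  ✓
  (2,5): δ = 62.54°  ✓
  (3,4): δ = 86.22°  ·
  (3,5): δ = 46.96°  ✓
  (4,5): δ = 140.73°  ·
antipodal pairs: 7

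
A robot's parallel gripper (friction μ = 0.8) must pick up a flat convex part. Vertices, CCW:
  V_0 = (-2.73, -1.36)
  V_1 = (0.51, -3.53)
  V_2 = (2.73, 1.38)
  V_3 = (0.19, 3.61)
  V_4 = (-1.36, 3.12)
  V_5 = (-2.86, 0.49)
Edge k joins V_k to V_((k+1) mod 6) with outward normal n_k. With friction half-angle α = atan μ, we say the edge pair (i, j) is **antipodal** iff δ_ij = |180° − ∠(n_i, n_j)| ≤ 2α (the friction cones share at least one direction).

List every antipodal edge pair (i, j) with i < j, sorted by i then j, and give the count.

count = 6; pairs: (0,2), (0,3), (1,3), (1,4), (1,5), (2,5)

α = atan 0.8 = 38.66°;  2α = 77.32°
n_0 = (-0.5565, -0.8309)
n_1 = (+0.9112, -0.4120)
n_2 = (+0.6598, +0.7515)
n_3 = (-0.3014, +0.9535)
n_4 = (-0.8686, +0.4954)
n_5 = (-0.9975, -0.0701)
  (0,1): δ = 80.52°  ·
  (0,2): δ = 7.47°  ✓
  (0,3): δ = 51.36°  ✓
  (0,4): δ = 94.11°  ·
  (0,5): δ = 127.83°  ·
  (1,2): δ = 106.95°  ·
  (1,3): δ = 48.13°  ✓
  (1,4): δ = 5.37°  ✓
  (1,5): δ = 28.35°  ✓
  (2,3): δ = 121.18°  ·
  (2,4): δ = 78.42°  ·
  (2,5): δ = 44.70°  ✓
  (3,4): δ = 137.24°  ·
  (3,5): δ = 103.52°  ·
  (4,5): δ = 146.28°  ·
antipodal pairs: 6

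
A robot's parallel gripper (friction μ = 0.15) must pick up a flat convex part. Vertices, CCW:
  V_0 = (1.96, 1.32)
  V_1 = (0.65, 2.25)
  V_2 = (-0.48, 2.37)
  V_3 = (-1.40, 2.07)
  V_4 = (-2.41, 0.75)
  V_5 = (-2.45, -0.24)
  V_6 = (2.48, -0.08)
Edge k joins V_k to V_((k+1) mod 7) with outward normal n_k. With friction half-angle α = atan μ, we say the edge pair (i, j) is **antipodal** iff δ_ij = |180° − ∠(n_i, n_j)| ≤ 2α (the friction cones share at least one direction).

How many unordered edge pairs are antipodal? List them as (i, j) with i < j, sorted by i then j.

count = 2; pairs: (1,5), (2,5)

α = atan 0.15 = 8.53°;  2α = 17.06°
n_0 = (+0.5789, +0.8154)
n_1 = (+0.1056, +0.9944)
n_2 = (-0.3100, +0.9507)
n_3 = (-0.7942, +0.6077)
n_4 = (-0.9992, +0.0404)
n_5 = (+0.0324, -0.9995)
n_6 = (+0.9374, +0.3482)
  (0,1): δ = 150.69°  ·
  (0,2): δ = 126.57°  ·
  (0,3): δ = 92.05°  ·
  (0,4): δ = 56.94°  ·
  (0,5): δ = 37.23°  ·
  (0,6): δ = 145.75°  ·
  (1,2): δ = 155.88°  ·
  (1,3): δ = 121.36°  ·
  (1,4): δ = 86.25°  ·
  (1,5): δ = 7.92°  ✓
  (1,6): δ = 116.44°  ·
  (2,3): δ = 145.48°  ·
  (2,4): δ = 110.37°  ·
  (2,5): δ = 16.20°  ✓
  (2,6): δ = 92.32°  ·
  (3,4): δ = 144.89°  ·
  (3,5): δ = 50.72°  ·
  (3,6): δ = 57.80°  ·
  (4,5): δ = 85.83°  ·
  (4,6): δ = 22.69°  ·
  (5,6): δ = 71.48°  ·
antipodal pairs: 2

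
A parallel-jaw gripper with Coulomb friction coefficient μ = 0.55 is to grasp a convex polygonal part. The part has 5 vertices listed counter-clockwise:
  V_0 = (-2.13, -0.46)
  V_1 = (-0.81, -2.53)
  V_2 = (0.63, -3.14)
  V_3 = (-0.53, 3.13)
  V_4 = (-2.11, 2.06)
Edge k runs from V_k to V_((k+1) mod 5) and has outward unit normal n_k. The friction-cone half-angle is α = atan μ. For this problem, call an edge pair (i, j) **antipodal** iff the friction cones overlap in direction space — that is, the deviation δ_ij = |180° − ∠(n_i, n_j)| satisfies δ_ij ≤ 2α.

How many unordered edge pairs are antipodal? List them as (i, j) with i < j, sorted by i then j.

count = 4; pairs: (0,2), (1,2), (1,3), (2,4)

α = atan 0.55 = 28.81°;  2α = 57.62°
n_0 = (-0.8432, -0.5377)
n_1 = (-0.3901, -0.9208)
n_2 = (+0.9833, +0.1819)
n_3 = (-0.5607, +0.8280)
n_4 = (-1.0000, +0.0079)
  (0,1): δ = 145.48°  ·
  (0,2): δ = 22.04°  ✓
  (0,3): δ = 91.58°  ·
  (0,4): δ = 147.02°  ·
  (1,2): δ = 56.56°  ✓
  (1,3): δ = 57.06°  ✓
  (1,4): δ = 112.50°  ·
  (2,3): δ = 66.38°  ·
  (2,4): δ = 10.94°  ✓
  (3,4): δ = 124.56°  ·
antipodal pairs: 4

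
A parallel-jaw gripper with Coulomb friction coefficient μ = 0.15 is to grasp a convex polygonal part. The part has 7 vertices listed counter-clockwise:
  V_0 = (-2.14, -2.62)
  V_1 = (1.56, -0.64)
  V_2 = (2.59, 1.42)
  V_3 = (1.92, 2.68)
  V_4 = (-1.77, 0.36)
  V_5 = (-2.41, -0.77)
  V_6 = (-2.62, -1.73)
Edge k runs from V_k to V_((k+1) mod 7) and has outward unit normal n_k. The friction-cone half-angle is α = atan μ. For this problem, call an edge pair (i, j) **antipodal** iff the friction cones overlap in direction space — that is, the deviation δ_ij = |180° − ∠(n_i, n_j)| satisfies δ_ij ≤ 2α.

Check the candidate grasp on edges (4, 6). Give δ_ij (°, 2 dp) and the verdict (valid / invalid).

α = atan 0.15 = 8.53°;  2α = 17.06°
edge 4: e_4 = (-0.64, -1.13);  n_4 = (-0.8701, +0.4928)
edge 6: e_6 = (+0.48, -0.89);  n_6 = (-0.8802, -0.4747)
∠(n_4, n_6) = 57.87°
δ = |180° − 57.87°| = 122.13°
122.13° > 2α = 17.06°  →  invalid

δ = 122.13°, invalid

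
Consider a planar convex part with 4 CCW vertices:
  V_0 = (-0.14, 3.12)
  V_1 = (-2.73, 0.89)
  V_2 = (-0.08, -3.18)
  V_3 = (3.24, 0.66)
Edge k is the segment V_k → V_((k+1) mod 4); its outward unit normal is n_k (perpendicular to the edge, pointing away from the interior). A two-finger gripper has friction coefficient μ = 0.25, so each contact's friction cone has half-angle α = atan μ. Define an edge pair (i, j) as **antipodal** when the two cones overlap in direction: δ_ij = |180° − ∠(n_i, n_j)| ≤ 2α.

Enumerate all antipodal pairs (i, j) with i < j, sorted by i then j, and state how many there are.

count = 2; pairs: (0,2), (1,3)

α = atan 0.25 = 14.04°;  2α = 28.07°
n_0 = (-0.6525, +0.7578)
n_1 = (-0.8380, -0.5456)
n_2 = (+0.7565, -0.6540)
n_3 = (+0.5885, +0.8085)
  (0,1): δ = 97.66°  ·
  (0,2): δ = 8.43°  ✓
  (0,3): δ = 103.22°  ·
  (1,2): δ = 73.91°  ·
  (1,3): δ = 20.88°  ✓
  (2,3): δ = 85.20°  ·
antipodal pairs: 2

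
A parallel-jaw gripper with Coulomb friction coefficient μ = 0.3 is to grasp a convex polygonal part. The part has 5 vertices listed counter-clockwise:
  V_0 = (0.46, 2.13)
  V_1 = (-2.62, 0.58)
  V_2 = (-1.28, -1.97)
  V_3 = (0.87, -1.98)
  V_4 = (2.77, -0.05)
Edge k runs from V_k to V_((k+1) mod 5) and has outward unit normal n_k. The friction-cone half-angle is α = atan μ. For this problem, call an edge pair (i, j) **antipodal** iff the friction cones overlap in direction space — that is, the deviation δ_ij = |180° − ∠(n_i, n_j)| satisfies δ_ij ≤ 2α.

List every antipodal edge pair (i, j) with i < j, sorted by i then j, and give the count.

count = 3; pairs: (0,2), (0,3), (1,4)

α = atan 0.3 = 16.70°;  2α = 33.40°
n_0 = (-0.4495, +0.8933)
n_1 = (-0.8852, -0.4652)
n_2 = (-0.0047, -1.0000)
n_3 = (+0.7126, -0.7015)
n_4 = (+0.6863, +0.7273)
  (0,1): δ = 88.99°  ·
  (0,2): δ = 26.98°  ✓
  (0,3): δ = 18.74°  ✓
  (0,4): δ = 109.94°  ·
  (1,2): δ = 117.99°  ·
  (1,3): δ = 72.27°  ·
  (1,4): δ = 18.94°  ✓
  (2,3): δ = 134.28°  ·
  (2,4): δ = 43.08°  ·
  (3,4): δ = 88.79°  ·
antipodal pairs: 3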